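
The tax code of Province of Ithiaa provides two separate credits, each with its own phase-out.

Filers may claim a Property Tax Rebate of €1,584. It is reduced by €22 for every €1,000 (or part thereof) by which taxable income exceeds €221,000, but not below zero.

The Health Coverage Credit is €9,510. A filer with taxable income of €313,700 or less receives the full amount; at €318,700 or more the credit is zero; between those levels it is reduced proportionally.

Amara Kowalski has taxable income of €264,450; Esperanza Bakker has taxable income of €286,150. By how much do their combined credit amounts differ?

Amara (€264,450): Property Tax Rebate: income exceeds €221,000 by €43,450, which is 44 full-or-partial €1,000 increments; reduction = 44 × €22 = €968, leaving €616. Health Coverage Credit: €264,450 is at or below the €313,700 threshold, so the full €9,510 applies. total €616 + €9,510 = €10,126
Esperanza (€286,150): Property Tax Rebate: income exceeds €221,000 by €65,150, which is 66 full-or-partial €1,000 increments; reduction = 66 × €22 = €1,452, leaving €132. Health Coverage Credit: €286,150 is at or below the €313,700 threshold, so the full €9,510 applies. total €132 + €9,510 = €9,642
Difference: |€10,126 − €9,642| = €484.

€484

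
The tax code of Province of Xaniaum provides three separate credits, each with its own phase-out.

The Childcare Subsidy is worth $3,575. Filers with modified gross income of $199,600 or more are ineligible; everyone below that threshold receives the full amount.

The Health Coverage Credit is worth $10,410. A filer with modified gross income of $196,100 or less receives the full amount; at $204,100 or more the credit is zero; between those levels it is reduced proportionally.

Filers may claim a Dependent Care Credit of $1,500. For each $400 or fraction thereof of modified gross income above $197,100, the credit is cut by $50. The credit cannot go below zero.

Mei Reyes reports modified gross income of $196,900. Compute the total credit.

Childcare Subsidy: $196,900 is below the $199,600 cutoff, so the full $3,575 applies.
Health Coverage Credit: $196,900 is $800 into a $8,000 phase-out range, leaving 7,200/8,000 of the credit: $10,410 × 7,200/8,000 = $9,369.
Dependent Care Credit: $196,900 is at or below the $197,100 threshold, so the full $1,500 applies.
Total: $3,575 + $9,369 + $1,500 = $14,444.

$14,444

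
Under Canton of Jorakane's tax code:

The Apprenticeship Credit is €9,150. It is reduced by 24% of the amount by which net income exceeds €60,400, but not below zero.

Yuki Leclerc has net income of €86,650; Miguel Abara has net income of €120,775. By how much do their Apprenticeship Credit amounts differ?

€2,850

Yuki (€86,650): Apprenticeship Credit: 24% of the €26,250 excess over €60,400 is €6,300; credit = €9,150 − €6,300 = €2,850.
Miguel (€120,775): Apprenticeship Credit: 24% of the €60,375 excess over €60,400 is €14,490 ≥ base, so the credit is €0.
Difference: |€2,850 − €0| = €2,850.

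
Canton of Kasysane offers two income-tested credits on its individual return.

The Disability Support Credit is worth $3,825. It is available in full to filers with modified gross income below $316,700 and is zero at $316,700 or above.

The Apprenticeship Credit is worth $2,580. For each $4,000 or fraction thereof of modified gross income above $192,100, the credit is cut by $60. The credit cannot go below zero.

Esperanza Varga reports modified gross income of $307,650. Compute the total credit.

$4,665

Disability Support Credit: $307,650 is below the $316,700 cutoff, so the full $3,825 applies.
Apprenticeship Credit: income exceeds $192,100 by $115,550, which is 29 full-or-partial $4,000 increments; reduction = 29 × $60 = $1,740, leaving $840.
Total: $3,825 + $840 = $4,665.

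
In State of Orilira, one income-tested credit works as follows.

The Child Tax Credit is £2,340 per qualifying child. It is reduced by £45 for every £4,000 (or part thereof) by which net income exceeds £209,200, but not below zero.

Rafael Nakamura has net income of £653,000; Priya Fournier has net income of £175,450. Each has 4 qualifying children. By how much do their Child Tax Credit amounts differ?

£4,995

Rafael (£653,000): Child Tax Credit: base = 4 × £2,340 = £9,360. income exceeds £209,200 by £443,800, which is 111 full-or-partial £4,000 increments; reduction = 111 × £45 = £4,995, leaving £4,365.
Priya (£175,450): Child Tax Credit: base = 4 × £2,340 = £9,360. £175,450 is at or below the £209,200 threshold, so the full £9,360 applies.
Difference: |£4,365 − £9,360| = £4,995.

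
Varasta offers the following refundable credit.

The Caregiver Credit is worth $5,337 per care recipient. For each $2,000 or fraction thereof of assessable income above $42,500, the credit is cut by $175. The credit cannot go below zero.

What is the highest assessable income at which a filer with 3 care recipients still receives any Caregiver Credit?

Full credit = 3 × $5,337 = $16,011.
After 91 increments the reduction is 91 × $175 = $15,925, leaving $86; one more increment wipes it out. Increment 91 ends at excess 91 × $2,000 = $182,000, so the highest qualifying income is $42,500 + $182,000 = $224,500.

$224,500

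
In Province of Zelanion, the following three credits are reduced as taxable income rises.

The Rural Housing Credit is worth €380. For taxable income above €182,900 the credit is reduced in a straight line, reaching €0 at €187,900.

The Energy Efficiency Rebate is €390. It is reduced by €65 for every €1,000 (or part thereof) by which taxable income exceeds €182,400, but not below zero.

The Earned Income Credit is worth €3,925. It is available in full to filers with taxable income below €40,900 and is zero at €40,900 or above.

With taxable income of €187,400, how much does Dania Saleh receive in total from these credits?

€103

Rural Housing Credit: €187,400 is €4,500 into a €5,000 phase-out range, leaving 500/5,000 of the credit: €380 × 500/5,000 = €38.
Energy Efficiency Rebate: income exceeds €182,400 by €5,000, which is 5 full-or-partial €1,000 increments; reduction = 5 × €65 = €325, leaving €65.
Earned Income Credit: €187,400 meets or exceeds the €40,900 cutoff, so the credit is €0.
Total: €38 + €65 + €0 = €103.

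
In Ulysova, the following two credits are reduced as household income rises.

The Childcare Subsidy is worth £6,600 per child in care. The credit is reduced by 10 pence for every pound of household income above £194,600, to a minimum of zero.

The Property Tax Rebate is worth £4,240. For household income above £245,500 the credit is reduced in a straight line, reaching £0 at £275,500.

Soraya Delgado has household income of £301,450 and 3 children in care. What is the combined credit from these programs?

£9,115

Childcare Subsidy: base = 3 × £6,600 = £19,800. 10% of the £106,850 excess over £194,600 is £10,685; credit = £19,800 − £10,685 = £9,115.
Property Tax Rebate: £301,450 is at or above £275,500, so the credit is £0.
Total: £9,115 + £0 = £9,115.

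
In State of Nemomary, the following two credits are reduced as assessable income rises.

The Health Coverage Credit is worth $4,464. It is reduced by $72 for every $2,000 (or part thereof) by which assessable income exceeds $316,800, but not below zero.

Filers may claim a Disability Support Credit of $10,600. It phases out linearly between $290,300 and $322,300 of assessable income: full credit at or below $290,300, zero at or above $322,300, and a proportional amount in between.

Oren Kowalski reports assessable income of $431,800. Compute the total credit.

$288

Health Coverage Credit: income exceeds $316,800 by $115,000, which is 58 full-or-partial $2,000 increments; reduction = 58 × $72 = $4,176, leaving $288.
Disability Support Credit: $431,800 is at or above $322,300, so the credit is $0.
Total: $288 + $0 = $288.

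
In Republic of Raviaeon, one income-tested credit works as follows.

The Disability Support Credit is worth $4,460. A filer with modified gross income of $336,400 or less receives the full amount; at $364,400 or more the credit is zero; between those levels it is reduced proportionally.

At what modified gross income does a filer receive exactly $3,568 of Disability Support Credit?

$342,000

$3,568 is 3,568/4,460 of the full $4,460, so 892/4,460 of the $28,000 range has been used: income = $336,400 + $28,000 × 892/4,460 = $342,000.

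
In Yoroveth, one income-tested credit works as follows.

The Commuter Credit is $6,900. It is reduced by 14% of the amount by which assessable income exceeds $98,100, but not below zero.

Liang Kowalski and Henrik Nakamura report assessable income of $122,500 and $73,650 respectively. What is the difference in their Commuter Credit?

Liang ($122,500): Commuter Credit: 14% of the $24,400 excess over $98,100 is $3,416; credit = $6,900 − $3,416 = $3,484.
Henrik ($73,650): Commuter Credit: $73,650 is at or below the $98,100 threshold, so the full $6,900 applies.
Difference: |$3,484 − $6,900| = $3,416.

$3,416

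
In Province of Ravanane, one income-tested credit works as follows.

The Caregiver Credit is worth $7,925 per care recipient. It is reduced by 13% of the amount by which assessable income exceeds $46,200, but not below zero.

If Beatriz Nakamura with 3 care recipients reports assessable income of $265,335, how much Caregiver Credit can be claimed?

$0

Caregiver Credit: base = 3 × $7,925 = $23,775. 13% of the $219,135 excess over $46,200 is $28,487.55 ≥ base, so the credit is $0.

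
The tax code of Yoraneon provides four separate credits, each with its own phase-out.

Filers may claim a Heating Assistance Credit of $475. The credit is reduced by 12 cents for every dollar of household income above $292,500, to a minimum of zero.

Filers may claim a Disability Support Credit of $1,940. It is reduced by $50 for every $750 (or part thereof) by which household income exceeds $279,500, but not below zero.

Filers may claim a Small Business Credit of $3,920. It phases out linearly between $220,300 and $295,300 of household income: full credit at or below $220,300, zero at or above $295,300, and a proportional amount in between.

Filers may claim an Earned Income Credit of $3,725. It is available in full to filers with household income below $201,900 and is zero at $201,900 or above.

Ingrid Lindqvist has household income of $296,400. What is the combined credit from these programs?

Heating Assistance Credit: 12% of the $3,900 excess over $292,500 is $468; credit = $475 − $468 = $7.
Disability Support Credit: income exceeds $279,500 by $16,900, which is 23 full-or-partial $750 increments; reduction = 23 × $50 = $1,150, leaving $790.
Small Business Credit: $296,400 is at or above $295,300, so the credit is $0.
Earned Income Credit: $296,400 meets or exceeds the $201,900 cutoff, so the credit is $0.
Total: $7 + $790 + $0 + $0 = $797.

$797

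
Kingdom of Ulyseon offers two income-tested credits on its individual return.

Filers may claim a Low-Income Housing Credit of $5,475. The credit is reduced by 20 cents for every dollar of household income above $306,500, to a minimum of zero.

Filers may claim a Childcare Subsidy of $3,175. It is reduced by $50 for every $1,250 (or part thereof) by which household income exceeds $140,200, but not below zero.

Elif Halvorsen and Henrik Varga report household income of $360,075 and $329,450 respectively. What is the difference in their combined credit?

Elif ($360,075): Low-Income Housing Credit: 20% of the $53,575 excess over $306,500 is $10,715 ≥ base, so the credit is $0. Childcare Subsidy: income exceeds $140,200 by $219,875 → 176 increments × $50 = $8,800 ≥ base, so the credit is $0. total $0 + $0 = $0
Henrik ($329,450): Low-Income Housing Credit: 20% of the $22,950 excess over $306,500 is $4,590; credit = $5,475 − $4,590 = $885. Childcare Subsidy: income exceeds $140,200 by $189,250 → 152 increments × $50 = $7,600 ≥ base, so the credit is $0. total $885 + $0 = $885
Difference: |$0 − $885| = $885.

$885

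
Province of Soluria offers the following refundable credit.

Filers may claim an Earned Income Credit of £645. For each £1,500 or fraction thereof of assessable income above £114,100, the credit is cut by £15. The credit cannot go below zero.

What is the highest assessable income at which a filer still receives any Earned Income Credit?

£177,100

After 42 increments the reduction is 42 × £15 = £630, leaving £15; one more increment wipes it out. Increment 42 ends at excess 42 × £1,500 = £63,000, so the highest qualifying income is £114,100 + £63,000 = £177,100.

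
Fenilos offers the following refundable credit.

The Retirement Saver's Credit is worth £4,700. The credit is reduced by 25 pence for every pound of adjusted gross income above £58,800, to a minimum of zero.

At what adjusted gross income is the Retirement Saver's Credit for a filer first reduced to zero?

The credit falls by 25% of each pound above £58,800, so it reaches zero when the excess is £4,700 / 25% = £18,800: income = £58,800 + £18,800 = £77,600.

£77,600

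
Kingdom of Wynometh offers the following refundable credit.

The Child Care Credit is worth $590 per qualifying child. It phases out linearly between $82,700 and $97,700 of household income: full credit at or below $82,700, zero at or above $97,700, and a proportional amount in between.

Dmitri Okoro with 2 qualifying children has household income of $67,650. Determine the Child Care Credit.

$1,180

Child Care Credit: base = 2 × $590 = $1,180. $67,650 is at or below the $82,700 threshold, so the full $1,180 applies.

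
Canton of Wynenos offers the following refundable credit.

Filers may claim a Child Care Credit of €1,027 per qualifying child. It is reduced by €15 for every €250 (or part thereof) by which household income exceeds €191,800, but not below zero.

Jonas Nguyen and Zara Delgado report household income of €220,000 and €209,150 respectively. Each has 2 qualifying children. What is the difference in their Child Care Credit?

€645

Jonas (€220,000): Child Care Credit: base = 2 × €1,027 = €2,054. income exceeds €191,800 by €28,200, which is 113 full-or-partial €250 increments; reduction = 113 × €15 = €1,695, leaving €359.
Zara (€209,150): Child Care Credit: base = 2 × €1,027 = €2,054. income exceeds €191,800 by €17,350, which is 70 full-or-partial €250 increments; reduction = 70 × €15 = €1,050, leaving €1,004.
Difference: |€359 − €1,004| = €645.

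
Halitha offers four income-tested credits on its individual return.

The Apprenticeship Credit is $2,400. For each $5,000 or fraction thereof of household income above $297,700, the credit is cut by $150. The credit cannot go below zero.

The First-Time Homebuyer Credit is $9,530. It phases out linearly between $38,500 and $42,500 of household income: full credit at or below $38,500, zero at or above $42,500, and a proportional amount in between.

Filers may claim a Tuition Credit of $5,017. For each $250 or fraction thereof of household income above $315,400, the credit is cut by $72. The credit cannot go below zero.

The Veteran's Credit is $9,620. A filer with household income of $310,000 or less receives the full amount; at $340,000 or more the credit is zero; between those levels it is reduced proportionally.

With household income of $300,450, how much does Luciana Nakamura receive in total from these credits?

$16,887

Apprenticeship Credit: income exceeds $297,700 by $2,750, which is 1 full-or-partial $5,000 increment; reduction = 1 × $150 = $150, leaving $2,250.
First-Time Homebuyer Credit: $300,450 is at or above $42,500, so the credit is $0.
Tuition Credit: $300,450 is at or below the $315,400 threshold, so the full $5,017 applies.
Veteran's Credit: $300,450 is at or below the $310,000 threshold, so the full $9,620 applies.
Total: $2,250 + $0 + $5,017 + $9,620 = $16,887.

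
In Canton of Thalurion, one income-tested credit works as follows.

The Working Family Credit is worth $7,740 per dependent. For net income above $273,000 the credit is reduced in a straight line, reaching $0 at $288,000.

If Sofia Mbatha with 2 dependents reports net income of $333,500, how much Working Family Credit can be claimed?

$0

Working Family Credit: base = 2 × $7,740 = $15,480. $333,500 is at or above $288,000, so the credit is $0.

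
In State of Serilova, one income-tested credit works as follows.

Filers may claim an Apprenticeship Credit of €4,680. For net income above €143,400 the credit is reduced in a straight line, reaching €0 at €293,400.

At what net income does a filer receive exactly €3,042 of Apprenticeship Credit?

€195,900

€3,042 is 3,042/4,680 of the full €4,680, so 1,638/4,680 of the €150,000 range has been used: income = €143,400 + €150,000 × 1,638/4,680 = €195,900.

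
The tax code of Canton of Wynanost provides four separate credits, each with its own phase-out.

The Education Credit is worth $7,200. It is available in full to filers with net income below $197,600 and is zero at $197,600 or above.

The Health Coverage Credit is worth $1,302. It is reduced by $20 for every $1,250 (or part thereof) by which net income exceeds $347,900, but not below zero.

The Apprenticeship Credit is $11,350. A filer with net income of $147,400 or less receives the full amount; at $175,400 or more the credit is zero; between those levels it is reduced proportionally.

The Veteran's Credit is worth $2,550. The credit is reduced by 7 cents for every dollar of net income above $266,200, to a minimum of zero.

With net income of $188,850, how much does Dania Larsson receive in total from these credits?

$11,052

Education Credit: $188,850 is below the $197,600 cutoff, so the full $7,200 applies.
Health Coverage Credit: $188,850 is at or below the $347,900 threshold, so the full $1,302 applies.
Apprenticeship Credit: $188,850 is at or above $175,400, so the credit is $0.
Veteran's Credit: $188,850 is at or below the $266,200 threshold, so the full $2,550 applies.
Total: $7,200 + $1,302 + $0 + $2,550 = $11,052.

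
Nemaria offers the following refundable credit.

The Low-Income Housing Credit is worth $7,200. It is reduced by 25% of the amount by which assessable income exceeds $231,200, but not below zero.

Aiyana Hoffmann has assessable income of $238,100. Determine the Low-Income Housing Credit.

$5,475

Low-Income Housing Credit: 25% of the $6,900 excess over $231,200 is $1,725; credit = $7,200 − $1,725 = $5,475.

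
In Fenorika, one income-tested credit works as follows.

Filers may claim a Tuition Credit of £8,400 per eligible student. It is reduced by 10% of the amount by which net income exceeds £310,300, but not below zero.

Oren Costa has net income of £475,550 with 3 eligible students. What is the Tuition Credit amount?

Tuition Credit: base = 3 × £8,400 = £25,200. 10% of the £165,250 excess over £310,300 is £16,525; credit = £25,200 − £16,525 = £8,675.

£8,675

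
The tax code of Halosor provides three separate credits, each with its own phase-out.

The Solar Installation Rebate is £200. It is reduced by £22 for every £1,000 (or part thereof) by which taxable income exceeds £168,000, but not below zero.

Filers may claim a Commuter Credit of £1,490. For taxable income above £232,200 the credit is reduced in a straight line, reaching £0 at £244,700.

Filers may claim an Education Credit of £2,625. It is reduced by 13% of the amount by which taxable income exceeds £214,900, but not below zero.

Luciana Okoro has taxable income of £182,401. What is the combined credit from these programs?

Solar Installation Rebate: income exceeds £168,000 by £14,401 → 15 increments × £22 = £330 ≥ base, so the credit is £0.
Commuter Credit: £182,401 is at or below the £232,200 threshold, so the full £1,490 applies.
Education Credit: £182,401 is at or below the £214,900 threshold, so the full £2,625 applies.
Total: £0 + £1,490 + £2,625 = £4,115.

£4,115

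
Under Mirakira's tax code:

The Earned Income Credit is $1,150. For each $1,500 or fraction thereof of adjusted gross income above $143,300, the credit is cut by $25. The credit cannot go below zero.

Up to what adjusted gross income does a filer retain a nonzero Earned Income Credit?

After 45 increments the reduction is 45 × $25 = $1,125, leaving $25; one more increment wipes it out. Increment 45 ends at excess 45 × $1,500 = $67,500, so the highest qualifying income is $143,300 + $67,500 = $210,800.

$210,800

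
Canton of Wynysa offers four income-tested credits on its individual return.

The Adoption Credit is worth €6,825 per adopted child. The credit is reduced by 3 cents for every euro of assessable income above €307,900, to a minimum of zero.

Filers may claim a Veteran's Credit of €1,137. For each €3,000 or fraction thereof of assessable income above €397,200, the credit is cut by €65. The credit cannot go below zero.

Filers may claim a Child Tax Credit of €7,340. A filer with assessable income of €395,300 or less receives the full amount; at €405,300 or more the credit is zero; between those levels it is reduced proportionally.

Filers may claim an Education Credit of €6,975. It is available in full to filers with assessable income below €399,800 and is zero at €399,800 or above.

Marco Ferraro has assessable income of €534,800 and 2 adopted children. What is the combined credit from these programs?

€6,843

Adoption Credit: base = 2 × €6,825 = €13,650. 3% of the €226,900 excess over €307,900 is €6,807; credit = €13,650 − €6,807 = €6,843.
Veteran's Credit: income exceeds €397,200 by €137,600 → 46 increments × €65 = €2,990 ≥ base, so the credit is €0.
Child Tax Credit: €534,800 is at or above €405,300, so the credit is €0.
Education Credit: €534,800 meets or exceeds the €399,800 cutoff, so the credit is €0.
Total: €6,843 + €0 + €0 + €0 = €6,843.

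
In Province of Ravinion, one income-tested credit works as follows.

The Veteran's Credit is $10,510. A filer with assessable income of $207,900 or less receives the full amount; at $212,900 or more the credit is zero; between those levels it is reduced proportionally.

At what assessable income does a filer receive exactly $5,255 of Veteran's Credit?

$210,400

$5,255 is 5,255/10,510 of the full $10,510, so 5,255/10,510 of the $5,000 range has been used: income = $207,900 + $5,000 × 5,255/10,510 = $210,400.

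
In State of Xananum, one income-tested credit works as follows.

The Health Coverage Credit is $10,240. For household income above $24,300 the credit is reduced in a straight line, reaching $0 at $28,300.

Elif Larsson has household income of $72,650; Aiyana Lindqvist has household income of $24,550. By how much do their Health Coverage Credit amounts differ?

Elif ($72,650): Health Coverage Credit: $72,650 is at or above $28,300, so the credit is $0.
Aiyana ($24,550): Health Coverage Credit: $24,550 is $250 into a $4,000 phase-out range, leaving 3,750/4,000 of the credit: $10,240 × 3,750/4,000 = $9,600.
Difference: |$0 − $9,600| = $9,600.

$9,600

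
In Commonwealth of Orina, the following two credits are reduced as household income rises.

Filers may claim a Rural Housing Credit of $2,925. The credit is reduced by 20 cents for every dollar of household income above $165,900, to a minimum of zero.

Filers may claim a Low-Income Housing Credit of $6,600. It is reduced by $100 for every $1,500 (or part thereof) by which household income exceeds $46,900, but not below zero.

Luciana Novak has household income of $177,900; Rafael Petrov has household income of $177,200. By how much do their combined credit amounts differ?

Luciana ($177,900): Rural Housing Credit: 20% of the $12,000 excess over $165,900 is $2,400; credit = $2,925 − $2,400 = $525. Low-Income Housing Credit: income exceeds $46,900 by $131,000 → 88 increments × $100 = $8,800 ≥ base, so the credit is $0. total $525 + $0 = $525
Rafael ($177,200): Rural Housing Credit: 20% of the $11,300 excess over $165,900 is $2,260; credit = $2,925 − $2,260 = $665. Low-Income Housing Credit: income exceeds $46,900 by $130,300 → 87 increments × $100 = $8,700 ≥ base, so the credit is $0. total $665 + $0 = $665
Difference: |$525 − $665| = $140.

$140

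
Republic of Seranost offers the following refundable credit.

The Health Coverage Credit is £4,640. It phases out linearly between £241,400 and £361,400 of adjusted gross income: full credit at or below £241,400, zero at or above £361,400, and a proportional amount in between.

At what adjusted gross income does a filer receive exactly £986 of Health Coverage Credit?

£335,900

£986 is 986/4,640 of the full £4,640, so 3,654/4,640 of the £120,000 range has been used: income = £241,400 + £120,000 × 3,654/4,640 = £335,900.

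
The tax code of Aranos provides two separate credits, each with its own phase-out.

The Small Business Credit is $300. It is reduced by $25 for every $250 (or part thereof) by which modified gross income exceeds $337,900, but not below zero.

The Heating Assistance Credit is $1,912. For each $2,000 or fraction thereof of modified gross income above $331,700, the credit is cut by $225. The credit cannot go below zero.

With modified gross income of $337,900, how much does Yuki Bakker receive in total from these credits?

Small Business Credit: $337,900 is at or below the $337,900 threshold, so the full $300 applies.
Heating Assistance Credit: income exceeds $331,700 by $6,200, which is 4 full-or-partial $2,000 increments; reduction = 4 × $225 = $900, leaving $1,012.
Total: $300 + $1,012 = $1,312.

$1,312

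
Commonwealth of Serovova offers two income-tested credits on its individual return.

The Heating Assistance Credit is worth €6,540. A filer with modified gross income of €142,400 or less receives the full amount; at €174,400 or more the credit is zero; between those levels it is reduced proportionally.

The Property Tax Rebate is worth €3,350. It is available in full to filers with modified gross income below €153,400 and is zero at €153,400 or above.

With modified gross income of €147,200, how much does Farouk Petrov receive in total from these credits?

Heating Assistance Credit: €147,200 is €4,800 into a €32,000 phase-out range, leaving 27,200/32,000 of the credit: €6,540 × 27,200/32,000 = €5,559.
Property Tax Rebate: €147,200 is below the €153,400 cutoff, so the full €3,350 applies.
Total: €5,559 + €3,350 = €8,909.

€8,909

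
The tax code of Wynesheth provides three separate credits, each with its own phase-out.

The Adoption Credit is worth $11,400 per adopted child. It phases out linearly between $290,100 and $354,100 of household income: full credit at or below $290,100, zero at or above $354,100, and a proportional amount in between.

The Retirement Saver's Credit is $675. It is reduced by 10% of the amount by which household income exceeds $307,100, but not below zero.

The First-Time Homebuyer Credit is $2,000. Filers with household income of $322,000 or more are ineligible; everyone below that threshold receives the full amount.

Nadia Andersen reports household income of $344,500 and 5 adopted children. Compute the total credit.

Adoption Credit: base = 5 × $11,400 = $57,000. $344,500 is $54,400 into a $64,000 phase-out range, leaving 9,600/64,000 of the credit: $57,000 × 9,600/64,000 = $8,550.
Retirement Saver's Credit: 10% of the $37,400 excess over $307,100 is $3,740 ≥ base, so the credit is $0.
First-Time Homebuyer Credit: $344,500 meets or exceeds the $322,000 cutoff, so the credit is $0.
Total: $8,550 + $0 + $0 = $8,550.

$8,550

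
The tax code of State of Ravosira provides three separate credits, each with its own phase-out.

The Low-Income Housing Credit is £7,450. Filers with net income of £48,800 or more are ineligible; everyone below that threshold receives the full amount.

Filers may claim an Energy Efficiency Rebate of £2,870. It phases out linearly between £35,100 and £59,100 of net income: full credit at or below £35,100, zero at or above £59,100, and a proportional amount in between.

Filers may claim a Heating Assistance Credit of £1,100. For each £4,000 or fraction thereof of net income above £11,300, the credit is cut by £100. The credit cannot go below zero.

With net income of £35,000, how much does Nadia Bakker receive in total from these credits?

£10,820

Low-Income Housing Credit: £35,000 is below the £48,800 cutoff, so the full £7,450 applies.
Energy Efficiency Rebate: £35,000 is at or below the £35,100 threshold, so the full £2,870 applies.
Heating Assistance Credit: income exceeds £11,300 by £23,700, which is 6 full-or-partial £4,000 increments; reduction = 6 × £100 = £600, leaving £500.
Total: £7,450 + £2,870 + £500 = £10,820.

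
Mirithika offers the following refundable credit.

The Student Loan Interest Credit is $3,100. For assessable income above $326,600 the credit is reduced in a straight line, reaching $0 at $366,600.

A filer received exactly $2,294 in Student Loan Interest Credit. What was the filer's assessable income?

$337,000

$2,294 is 2,294/3,100 of the full $3,100, so 806/3,100 of the $40,000 range has been used: income = $326,600 + $40,000 × 806/3,100 = $337,000.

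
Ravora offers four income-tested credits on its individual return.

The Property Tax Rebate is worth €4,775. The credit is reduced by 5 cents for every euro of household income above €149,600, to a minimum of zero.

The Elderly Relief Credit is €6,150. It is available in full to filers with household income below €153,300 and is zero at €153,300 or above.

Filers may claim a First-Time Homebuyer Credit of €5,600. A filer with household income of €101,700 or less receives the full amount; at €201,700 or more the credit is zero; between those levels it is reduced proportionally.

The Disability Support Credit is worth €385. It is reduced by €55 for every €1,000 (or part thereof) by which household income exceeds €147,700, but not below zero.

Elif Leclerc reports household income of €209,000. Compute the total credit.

Property Tax Rebate: 5% of the €59,400 excess over €149,600 is €2,970; credit = €4,775 − €2,970 = €1,805.
Elderly Relief Credit: €209,000 meets or exceeds the €153,300 cutoff, so the credit is €0.
First-Time Homebuyer Credit: €209,000 is at or above €201,700, so the credit is €0.
Disability Support Credit: income exceeds €147,700 by €61,300 → 62 increments × €55 = €3,410 ≥ base, so the credit is €0.
Total: €1,805 + €0 + €0 + €0 = €1,805.

€1,805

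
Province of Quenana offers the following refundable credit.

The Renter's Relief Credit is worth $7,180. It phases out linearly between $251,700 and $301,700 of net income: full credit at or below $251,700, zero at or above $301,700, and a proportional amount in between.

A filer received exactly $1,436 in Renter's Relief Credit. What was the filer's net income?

$291,700

$1,436 is 1,436/7,180 of the full $7,180, so 5,744/7,180 of the $50,000 range has been used: income = $251,700 + $50,000 × 5,744/7,180 = $291,700.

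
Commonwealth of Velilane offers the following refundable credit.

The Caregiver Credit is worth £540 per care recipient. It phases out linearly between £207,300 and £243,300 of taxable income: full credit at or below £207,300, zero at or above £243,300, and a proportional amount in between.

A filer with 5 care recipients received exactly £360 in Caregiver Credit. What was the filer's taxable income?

Full credit = 5 × £540 = £2,700.
£360 is 360/2,700 of the full £2,700, so 2,340/2,700 of the £36,000 range has been used: income = £207,300 + £36,000 × 2,340/2,700 = £238,500.

£238,500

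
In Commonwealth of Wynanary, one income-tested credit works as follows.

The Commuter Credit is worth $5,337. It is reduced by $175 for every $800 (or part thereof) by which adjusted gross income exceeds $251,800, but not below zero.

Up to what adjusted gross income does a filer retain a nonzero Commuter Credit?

After 30 increments the reduction is 30 × $175 = $5,250, leaving $87; one more increment wipes it out. Increment 30 ends at excess 30 × $800 = $24,000, so the highest qualifying income is $251,800 + $24,000 = $275,800.

$275,800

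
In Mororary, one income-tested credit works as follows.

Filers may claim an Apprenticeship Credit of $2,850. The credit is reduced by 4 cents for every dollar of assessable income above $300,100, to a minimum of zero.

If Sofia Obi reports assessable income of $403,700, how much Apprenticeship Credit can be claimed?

Apprenticeship Credit: 4% of the $103,600 excess over $300,100 is $4,144 ≥ base, so the credit is $0.

$0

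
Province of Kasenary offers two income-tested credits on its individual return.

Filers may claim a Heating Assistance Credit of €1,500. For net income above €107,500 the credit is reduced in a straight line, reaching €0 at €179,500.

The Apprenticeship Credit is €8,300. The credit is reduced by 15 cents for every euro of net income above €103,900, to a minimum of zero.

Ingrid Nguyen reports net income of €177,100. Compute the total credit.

Heating Assistance Credit: €177,100 is €69,600 into a €72,000 phase-out range, leaving 2,400/72,000 of the credit: €1,500 × 2,400/72,000 = €50.
Apprenticeship Credit: 15% of the €73,200 excess over €103,900 is €10,980 ≥ base, so the credit is €0.
Total: €50 + €0 = €50.

€50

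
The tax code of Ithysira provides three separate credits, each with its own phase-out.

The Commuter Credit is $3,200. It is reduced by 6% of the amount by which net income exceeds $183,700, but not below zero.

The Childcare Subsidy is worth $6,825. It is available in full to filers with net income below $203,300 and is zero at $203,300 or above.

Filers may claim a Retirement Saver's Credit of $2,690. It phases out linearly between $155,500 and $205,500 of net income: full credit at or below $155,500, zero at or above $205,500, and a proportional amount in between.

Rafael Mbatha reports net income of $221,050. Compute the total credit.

Commuter Credit: 6% of the $37,350 excess over $183,700 is $2,241; credit = $3,200 − $2,241 = $959.
Childcare Subsidy: $221,050 meets or exceeds the $203,300 cutoff, so the credit is $0.
Retirement Saver's Credit: $221,050 is at or above $205,500, so the credit is $0.
Total: $959 + $0 + $0 = $959.

$959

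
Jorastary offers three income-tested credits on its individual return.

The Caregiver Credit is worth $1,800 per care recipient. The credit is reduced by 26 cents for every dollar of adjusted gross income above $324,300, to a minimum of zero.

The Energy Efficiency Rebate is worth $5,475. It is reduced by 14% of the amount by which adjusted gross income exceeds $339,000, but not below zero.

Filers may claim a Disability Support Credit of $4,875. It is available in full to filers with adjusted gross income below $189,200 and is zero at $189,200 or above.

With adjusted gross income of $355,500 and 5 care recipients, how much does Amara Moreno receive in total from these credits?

$4,053

Caregiver Credit: base = 5 × $1,800 = $9,000. 26% of the $31,200 excess over $324,300 is $8,112; credit = $9,000 − $8,112 = $888.
Energy Efficiency Rebate: 14% of the $16,500 excess over $339,000 is $2,310; credit = $5,475 − $2,310 = $3,165.
Disability Support Credit: $355,500 meets or exceeds the $189,200 cutoff, so the credit is $0.
Total: $888 + $3,165 + $0 = $4,053.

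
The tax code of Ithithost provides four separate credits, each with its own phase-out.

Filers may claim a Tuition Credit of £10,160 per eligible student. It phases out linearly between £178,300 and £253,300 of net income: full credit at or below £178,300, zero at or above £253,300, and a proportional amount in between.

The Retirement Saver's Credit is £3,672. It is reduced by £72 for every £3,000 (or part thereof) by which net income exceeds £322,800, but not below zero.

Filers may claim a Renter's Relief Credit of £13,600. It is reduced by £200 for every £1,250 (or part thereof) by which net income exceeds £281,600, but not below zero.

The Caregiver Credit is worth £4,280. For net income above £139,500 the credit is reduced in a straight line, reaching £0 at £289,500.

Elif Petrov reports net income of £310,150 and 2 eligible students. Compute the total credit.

Tuition Credit: base = 2 × £10,160 = £20,320. £310,150 is at or above £253,300, so the credit is £0.
Retirement Saver's Credit: £310,150 is at or below the £322,800 threshold, so the full £3,672 applies.
Renter's Relief Credit: income exceeds £281,600 by £28,550, which is 23 full-or-partial £1,250 increments; reduction = 23 × £200 = £4,600, leaving £9,000.
Caregiver Credit: £310,150 is at or above £289,500, so the credit is £0.
Total: £0 + £3,672 + £9,000 + £0 = £12,672.

£12,672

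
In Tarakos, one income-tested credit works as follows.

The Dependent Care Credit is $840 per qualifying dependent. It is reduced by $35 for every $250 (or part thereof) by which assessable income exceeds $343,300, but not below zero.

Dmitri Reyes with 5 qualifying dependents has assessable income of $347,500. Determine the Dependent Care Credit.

Dependent Care Credit: base = 5 × $840 = $4,200. income exceeds $343,300 by $4,200, which is 17 full-or-partial $250 increments; reduction = 17 × $35 = $595, leaving $3,605.

$3,605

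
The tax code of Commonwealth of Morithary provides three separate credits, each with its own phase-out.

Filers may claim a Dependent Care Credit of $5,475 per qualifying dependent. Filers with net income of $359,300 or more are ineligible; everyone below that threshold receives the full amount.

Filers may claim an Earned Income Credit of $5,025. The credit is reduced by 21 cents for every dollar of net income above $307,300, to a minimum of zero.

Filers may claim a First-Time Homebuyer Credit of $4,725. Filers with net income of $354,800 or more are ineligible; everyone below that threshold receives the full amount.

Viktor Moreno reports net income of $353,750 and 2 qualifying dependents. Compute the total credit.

$15,675

Dependent Care Credit: base = 2 × $5,475 = $10,950. $353,750 is below the $359,300 cutoff, so the full $10,950 applies.
Earned Income Credit: 21% of the $46,450 excess over $307,300 is $9,754.50 ≥ base, so the credit is $0.
First-Time Homebuyer Credit: $353,750 is below the $354,800 cutoff, so the full $4,725 applies.
Total: $10,950 + $0 + $4,725 = $15,675.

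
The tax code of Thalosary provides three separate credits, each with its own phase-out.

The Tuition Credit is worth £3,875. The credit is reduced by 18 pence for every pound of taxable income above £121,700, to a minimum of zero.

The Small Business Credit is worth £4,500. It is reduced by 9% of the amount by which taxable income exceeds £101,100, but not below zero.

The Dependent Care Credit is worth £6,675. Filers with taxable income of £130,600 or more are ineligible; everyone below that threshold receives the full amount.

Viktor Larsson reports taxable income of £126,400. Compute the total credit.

Tuition Credit: 18% of the £4,700 excess over £121,700 is £846; credit = £3,875 − £846 = £3,029.
Small Business Credit: 9% of the £25,300 excess over £101,100 is £2,277; credit = £4,500 − £2,277 = £2,223.
Dependent Care Credit: £126,400 is below the £130,600 cutoff, so the full £6,675 applies.
Total: £3,029 + £2,223 + £6,675 = £11,927.

£11,927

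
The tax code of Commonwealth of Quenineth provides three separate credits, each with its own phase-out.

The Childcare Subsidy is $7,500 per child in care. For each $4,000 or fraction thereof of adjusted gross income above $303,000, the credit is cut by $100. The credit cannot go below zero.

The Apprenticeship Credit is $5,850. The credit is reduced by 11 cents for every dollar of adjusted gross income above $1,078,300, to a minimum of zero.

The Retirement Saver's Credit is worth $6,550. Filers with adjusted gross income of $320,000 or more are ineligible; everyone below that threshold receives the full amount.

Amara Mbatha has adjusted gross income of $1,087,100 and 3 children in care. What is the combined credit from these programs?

$7,682

Childcare Subsidy: base = 3 × $7,500 = $22,500. income exceeds $303,000 by $784,100, which is 197 full-or-partial $4,000 increments; reduction = 197 × $100 = $19,700, leaving $2,800.
Apprenticeship Credit: 11% of the $8,800 excess over $1,078,300 is $968; credit = $5,850 − $968 = $4,882.
Retirement Saver's Credit: $1,087,100 meets or exceeds the $320,000 cutoff, so the credit is $0.
Total: $2,800 + $4,882 + $0 = $7,682.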